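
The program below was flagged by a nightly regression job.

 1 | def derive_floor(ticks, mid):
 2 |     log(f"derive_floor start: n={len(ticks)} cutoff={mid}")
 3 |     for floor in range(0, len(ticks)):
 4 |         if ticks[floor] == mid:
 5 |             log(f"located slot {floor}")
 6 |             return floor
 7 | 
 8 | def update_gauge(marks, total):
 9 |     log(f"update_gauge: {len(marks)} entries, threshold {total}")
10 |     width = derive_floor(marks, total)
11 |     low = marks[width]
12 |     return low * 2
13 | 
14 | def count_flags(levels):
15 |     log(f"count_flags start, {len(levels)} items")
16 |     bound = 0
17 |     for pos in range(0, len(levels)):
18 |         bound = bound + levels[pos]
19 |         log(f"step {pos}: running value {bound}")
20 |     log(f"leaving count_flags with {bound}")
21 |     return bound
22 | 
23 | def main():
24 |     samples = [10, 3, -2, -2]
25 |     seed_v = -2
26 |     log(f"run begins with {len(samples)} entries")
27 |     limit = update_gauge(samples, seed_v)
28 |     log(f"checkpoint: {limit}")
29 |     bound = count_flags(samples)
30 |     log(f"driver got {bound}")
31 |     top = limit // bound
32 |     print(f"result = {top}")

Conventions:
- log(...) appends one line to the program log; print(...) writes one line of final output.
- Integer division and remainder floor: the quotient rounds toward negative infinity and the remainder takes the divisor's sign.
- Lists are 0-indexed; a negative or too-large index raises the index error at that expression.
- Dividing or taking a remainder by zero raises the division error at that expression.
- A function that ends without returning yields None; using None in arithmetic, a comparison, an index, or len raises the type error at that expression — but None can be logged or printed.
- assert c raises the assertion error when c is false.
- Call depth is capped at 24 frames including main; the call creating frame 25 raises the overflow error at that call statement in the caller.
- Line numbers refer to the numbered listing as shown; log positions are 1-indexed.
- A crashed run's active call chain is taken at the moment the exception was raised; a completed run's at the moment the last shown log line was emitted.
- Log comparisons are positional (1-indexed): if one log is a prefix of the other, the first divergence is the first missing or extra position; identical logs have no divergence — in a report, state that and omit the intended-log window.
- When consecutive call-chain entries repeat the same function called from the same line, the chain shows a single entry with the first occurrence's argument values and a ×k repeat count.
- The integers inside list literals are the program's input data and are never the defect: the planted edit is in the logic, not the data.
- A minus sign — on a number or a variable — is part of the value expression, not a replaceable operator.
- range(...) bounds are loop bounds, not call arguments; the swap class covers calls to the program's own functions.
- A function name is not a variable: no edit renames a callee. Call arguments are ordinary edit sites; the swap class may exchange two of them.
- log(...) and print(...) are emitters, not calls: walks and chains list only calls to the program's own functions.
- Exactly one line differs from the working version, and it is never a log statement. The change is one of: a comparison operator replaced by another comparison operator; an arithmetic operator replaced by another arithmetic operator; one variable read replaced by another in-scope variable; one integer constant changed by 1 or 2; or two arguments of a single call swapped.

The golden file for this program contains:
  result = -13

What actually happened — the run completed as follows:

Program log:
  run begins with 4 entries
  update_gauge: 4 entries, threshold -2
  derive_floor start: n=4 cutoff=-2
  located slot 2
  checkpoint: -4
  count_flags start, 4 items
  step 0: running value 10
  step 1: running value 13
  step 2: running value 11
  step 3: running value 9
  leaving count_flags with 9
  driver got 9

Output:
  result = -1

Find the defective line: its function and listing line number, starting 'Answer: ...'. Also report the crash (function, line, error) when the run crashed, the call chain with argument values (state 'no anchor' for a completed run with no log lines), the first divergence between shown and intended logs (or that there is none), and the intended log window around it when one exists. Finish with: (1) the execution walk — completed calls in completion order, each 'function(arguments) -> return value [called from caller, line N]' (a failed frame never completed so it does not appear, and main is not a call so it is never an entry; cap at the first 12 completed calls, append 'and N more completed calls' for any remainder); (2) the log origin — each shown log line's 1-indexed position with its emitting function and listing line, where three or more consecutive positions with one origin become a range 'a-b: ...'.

Answer: the defect is in main at line 31.
The tell: Log streams are identical — the defect surfaces only in the printed output.
Call chain: main.
First divergence: there is none — every log position agrees.
Execution walk:
  derive_floor([10, 3, -2, -2], -2) -> 2  [called from update_gauge, line 10]
  update_gauge([10, 3, -2, -2], -2) -> -4  [called from main, line 27]
  count_flags([10, 3, -2, -2]) -> 9  [called from main, line 29]
Log line origins:
  1: logged in main at line 26
  2: logged in update_gauge at line 9
  3: logged in derive_floor at line 2
  4: logged in derive_floor at line 5
  5: logged in main at line 28
  6: logged in count_flags at line 15
  7-10: logged in count_flags at line 19
  11: logged in count_flags at line 20
  12: logged in main at line 30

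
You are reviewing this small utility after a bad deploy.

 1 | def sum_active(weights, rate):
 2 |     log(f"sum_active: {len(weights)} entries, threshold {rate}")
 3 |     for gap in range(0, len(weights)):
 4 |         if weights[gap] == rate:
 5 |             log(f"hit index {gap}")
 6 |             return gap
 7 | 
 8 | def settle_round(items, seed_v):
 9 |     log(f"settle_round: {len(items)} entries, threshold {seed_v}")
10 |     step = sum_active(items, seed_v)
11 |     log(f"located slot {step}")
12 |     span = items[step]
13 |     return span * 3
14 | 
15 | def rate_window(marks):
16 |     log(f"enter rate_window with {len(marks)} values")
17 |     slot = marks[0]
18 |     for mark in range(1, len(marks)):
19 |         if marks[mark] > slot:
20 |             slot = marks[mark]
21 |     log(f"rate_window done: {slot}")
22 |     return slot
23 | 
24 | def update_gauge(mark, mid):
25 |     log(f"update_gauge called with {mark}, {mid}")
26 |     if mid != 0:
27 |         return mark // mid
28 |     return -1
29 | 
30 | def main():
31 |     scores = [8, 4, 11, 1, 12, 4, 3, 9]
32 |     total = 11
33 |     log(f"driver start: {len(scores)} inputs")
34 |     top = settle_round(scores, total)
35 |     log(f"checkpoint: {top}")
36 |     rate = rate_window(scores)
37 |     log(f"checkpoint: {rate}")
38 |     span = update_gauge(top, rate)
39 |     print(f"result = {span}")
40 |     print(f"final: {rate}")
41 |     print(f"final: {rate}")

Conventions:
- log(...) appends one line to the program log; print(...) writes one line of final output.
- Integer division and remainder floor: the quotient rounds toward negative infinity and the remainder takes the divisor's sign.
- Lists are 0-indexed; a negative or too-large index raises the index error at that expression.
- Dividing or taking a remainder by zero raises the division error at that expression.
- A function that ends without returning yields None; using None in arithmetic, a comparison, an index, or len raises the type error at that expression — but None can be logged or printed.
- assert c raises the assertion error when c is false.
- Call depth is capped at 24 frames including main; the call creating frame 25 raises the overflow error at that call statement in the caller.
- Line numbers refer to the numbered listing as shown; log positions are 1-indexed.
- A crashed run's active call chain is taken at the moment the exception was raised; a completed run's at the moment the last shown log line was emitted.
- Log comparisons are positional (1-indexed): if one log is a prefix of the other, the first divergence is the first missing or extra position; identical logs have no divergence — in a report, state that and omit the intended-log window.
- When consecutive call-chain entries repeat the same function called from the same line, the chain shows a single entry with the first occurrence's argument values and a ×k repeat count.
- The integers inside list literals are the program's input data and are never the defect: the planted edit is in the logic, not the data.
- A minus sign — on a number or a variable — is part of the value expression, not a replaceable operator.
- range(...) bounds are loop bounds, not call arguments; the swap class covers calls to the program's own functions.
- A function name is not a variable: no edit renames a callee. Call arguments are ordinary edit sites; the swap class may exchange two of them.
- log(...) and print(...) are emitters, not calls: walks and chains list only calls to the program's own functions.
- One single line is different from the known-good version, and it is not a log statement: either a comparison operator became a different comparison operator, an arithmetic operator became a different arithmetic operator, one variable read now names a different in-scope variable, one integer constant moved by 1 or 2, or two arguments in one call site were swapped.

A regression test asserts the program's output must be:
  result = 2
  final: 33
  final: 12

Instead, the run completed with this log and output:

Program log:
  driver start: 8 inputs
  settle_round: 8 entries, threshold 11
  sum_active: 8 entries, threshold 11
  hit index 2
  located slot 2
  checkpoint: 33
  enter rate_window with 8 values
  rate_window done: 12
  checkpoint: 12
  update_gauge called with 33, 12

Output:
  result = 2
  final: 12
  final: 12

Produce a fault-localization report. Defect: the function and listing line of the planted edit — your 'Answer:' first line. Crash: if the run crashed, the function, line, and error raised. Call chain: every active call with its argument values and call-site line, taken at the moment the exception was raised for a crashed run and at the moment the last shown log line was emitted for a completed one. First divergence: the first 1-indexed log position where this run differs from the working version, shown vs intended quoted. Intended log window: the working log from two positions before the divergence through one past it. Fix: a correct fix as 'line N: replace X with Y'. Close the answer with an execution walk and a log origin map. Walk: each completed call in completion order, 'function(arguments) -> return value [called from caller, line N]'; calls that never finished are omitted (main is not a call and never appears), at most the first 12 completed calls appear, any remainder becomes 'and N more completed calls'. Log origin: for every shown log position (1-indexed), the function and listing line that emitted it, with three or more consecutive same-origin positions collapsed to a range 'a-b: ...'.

Answer: the defect is in main at line 40.
The tell: Log streams are identical — the defect surfaces only in the printed output.
Call chain: main -> update_gauge(33, 12) (called at line 38).
First divergence: there is none — every log position agrees.
Execution walk:
  sum_active([8, 4, 11, 1, 12, 4, 3, 9], 11) -> 2  [called from settle_round, line 10]
  settle_round([8, 4, 11, 1, 12, 4, 3, 9], 11) -> 33  [called from main, line 34]
  rate_window([8, 4, 11, 1, 12, 4, 3, 9]) -> 12  [called from main, line 36]
  update_gauge(33, 12) -> 2  [called from main, line 38]
Log origin:
  1: emitted by main (line 33)
  2: emitted by settle_round (line 9)
  3: emitted by sum_active (line 2)
  4: emitted by sum_active (line 5)
  5: emitted by settle_round (line 11)
  6: emitted by main (line 35)
  7: emitted by rate_window (line 16)
  8: emitted by rate_window (line 21)
  9: emitted by main (line 37)
  10: emitted by update_gauge (line 25)
A correct fix: line 40: replace `rate` with `top`.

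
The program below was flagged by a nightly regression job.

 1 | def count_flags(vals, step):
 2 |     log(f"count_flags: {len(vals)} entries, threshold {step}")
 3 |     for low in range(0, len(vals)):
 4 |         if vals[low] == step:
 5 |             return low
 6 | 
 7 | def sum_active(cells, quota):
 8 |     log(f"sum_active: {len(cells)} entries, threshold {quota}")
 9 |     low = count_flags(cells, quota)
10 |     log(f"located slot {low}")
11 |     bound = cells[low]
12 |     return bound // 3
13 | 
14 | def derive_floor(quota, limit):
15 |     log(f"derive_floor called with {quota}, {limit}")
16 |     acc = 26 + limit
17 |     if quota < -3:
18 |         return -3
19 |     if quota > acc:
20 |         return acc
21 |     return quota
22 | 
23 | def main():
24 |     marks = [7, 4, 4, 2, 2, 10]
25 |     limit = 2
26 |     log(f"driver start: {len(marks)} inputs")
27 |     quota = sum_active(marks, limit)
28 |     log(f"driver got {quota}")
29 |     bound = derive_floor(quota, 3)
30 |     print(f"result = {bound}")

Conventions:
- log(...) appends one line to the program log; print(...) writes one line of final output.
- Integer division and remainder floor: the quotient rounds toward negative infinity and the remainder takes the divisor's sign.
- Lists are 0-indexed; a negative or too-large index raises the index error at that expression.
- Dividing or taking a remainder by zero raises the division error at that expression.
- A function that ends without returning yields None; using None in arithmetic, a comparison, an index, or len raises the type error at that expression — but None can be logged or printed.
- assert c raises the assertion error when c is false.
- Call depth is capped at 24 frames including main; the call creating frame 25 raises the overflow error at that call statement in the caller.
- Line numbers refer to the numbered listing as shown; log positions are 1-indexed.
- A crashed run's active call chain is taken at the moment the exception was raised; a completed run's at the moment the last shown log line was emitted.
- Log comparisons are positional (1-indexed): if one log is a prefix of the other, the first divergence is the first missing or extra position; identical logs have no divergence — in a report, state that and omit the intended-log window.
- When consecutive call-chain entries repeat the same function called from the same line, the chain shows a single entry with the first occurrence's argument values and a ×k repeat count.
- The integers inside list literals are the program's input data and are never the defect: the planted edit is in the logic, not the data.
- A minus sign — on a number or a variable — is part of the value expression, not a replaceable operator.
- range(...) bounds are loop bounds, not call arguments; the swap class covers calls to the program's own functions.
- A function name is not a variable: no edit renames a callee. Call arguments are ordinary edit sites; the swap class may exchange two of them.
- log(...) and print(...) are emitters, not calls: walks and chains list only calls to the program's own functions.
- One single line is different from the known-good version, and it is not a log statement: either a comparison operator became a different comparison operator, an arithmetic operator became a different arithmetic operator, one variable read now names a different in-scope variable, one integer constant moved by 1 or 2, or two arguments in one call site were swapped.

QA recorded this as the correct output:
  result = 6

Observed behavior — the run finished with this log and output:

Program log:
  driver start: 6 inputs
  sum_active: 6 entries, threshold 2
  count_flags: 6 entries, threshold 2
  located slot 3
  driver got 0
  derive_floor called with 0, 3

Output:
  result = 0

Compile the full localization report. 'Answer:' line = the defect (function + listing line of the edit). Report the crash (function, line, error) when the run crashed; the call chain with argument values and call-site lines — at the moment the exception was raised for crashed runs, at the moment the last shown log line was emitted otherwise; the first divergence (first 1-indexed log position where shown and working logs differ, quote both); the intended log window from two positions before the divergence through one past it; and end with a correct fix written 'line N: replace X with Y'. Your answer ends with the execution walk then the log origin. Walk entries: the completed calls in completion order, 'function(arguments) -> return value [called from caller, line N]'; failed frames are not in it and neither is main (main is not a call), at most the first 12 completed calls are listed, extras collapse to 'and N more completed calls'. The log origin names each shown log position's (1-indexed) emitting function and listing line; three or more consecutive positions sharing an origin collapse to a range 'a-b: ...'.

Answer: the defect is in sum_active at line 12.
Key observation: The log first diverges at position 5: the faulty run prints 'driver got 0' where the working version prints 'driver got 6'.
Call chain: main -> derive_floor(0, 3) (called at line 29).
First divergence: position 5 — the shown line 'driver got 0' should read 'driver got 6'.
Intended log window:
  3: count_flags: 6 entries, threshold 2
  4: located slot 3
  5: driver got 6
  6: derive_floor called with 6, 3
Execution walk:
  count_flags([7, 4, 4, 2, 2, 10], 2) -> 3  [called from sum_active, line 9]
  sum_active([7, 4, 4, 2, 2, 10], 2) -> 0  [called from main, line 27]
  derive_floor(0, 3) -> 0  [called from main, line 29]
Log line origins:
  1: from main, line 26
  2: from sum_active, line 8
  3: from count_flags, line 2
  4: from sum_active, line 10
  5: from main, line 28
  6: from derive_floor, line 15
A correct fix: line 12: replace `//` with `*`.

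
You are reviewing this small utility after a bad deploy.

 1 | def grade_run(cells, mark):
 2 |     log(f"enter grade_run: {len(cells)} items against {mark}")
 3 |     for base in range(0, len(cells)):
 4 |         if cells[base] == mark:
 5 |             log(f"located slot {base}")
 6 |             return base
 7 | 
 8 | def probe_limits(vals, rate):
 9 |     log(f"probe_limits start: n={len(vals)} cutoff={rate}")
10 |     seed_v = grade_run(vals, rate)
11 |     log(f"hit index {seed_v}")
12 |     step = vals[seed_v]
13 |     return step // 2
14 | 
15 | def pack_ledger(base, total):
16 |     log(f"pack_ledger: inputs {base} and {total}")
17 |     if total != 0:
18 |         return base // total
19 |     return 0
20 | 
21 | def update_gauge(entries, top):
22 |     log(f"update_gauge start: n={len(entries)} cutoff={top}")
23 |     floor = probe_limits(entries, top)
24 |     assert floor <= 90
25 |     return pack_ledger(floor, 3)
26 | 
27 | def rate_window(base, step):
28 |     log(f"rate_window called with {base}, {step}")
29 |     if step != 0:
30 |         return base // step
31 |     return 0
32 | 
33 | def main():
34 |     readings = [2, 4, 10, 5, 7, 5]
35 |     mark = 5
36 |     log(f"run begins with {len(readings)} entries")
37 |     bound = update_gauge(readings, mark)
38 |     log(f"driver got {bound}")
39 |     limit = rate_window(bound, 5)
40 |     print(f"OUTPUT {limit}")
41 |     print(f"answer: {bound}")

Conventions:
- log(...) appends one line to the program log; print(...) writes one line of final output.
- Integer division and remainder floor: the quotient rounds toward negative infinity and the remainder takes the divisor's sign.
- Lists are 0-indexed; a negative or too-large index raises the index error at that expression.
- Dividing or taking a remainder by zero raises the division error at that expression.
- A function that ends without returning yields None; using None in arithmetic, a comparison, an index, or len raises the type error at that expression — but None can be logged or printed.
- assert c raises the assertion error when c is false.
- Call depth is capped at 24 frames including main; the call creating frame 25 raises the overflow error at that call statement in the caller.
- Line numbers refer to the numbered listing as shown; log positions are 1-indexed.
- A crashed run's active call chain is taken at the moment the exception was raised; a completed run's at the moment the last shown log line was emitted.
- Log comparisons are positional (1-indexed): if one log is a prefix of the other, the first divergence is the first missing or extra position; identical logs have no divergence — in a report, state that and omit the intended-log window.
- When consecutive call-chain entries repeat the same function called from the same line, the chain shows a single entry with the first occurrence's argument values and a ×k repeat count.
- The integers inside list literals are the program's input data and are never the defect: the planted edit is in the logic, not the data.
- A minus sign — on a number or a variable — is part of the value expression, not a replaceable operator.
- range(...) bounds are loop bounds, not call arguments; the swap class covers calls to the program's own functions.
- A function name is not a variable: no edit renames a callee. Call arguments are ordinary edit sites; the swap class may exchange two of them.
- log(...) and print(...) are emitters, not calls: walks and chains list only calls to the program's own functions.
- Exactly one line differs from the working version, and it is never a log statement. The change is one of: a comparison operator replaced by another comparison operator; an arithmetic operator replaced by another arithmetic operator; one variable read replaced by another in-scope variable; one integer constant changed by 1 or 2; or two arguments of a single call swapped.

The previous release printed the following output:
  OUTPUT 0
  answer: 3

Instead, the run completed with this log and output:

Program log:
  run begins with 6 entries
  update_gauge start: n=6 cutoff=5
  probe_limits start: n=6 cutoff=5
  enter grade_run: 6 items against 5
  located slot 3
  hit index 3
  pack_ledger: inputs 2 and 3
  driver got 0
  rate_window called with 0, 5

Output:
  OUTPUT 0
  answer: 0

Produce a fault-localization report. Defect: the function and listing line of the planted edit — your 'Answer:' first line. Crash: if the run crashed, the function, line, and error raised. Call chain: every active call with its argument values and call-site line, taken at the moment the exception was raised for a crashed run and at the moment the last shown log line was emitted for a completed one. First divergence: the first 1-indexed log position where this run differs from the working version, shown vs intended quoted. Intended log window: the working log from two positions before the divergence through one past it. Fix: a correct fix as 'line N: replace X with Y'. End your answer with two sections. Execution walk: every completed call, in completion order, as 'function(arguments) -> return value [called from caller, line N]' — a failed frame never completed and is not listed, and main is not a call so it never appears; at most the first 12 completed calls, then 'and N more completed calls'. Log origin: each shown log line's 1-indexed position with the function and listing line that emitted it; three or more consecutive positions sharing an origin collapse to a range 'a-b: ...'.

Answer: the defect is in probe_limits at line 13.
The tell: Position 7 is the first bad log line: 'pack_ledger: inputs 2 and 3' should read 'pack_ledger: inputs 10 and 3'.
Call chain: main -> rate_window(0, 5) (called at line 39).
First divergence: at position 7 the run shows 'pack_ledger: inputs 2 and 3' where the working version logs 'pack_ledger: inputs 10 and 3'.
Intended log window:
  5: located slot 3
  6: hit index 3
  7: pack_ledger: inputs 10 and 3
  8: driver got 3
Execution walk:
  grade_run([2, 4, 10, 5, 7, 5], 5) -> 3  [called from probe_limits, line 10]
  probe_limits([2, 4, 10, 5, 7, 5], 5) -> 2  [called from update_gauge, line 23]
  pack_ledger(2, 3) -> 0  [called from update_gauge, line 25]
  update_gauge([2, 4, 10, 5, 7, 5], 5) -> 0  [called from main, line 37]
  rate_window(0, 5) -> 0  [called from main, line 39]
Log line origins:
  1: emitted by main (line 36)
  2: emitted by update_gauge (line 22)
  3: emitted by probe_limits (line 9)
  4: emitted by grade_run (line 2)
  5: emitted by grade_run (line 5)
  6: emitted by probe_limits (line 11)
  7: emitted by pack_ledger (line 16)
  8: emitted by main (line 38)
  9: emitted by rate_window (line 28)
A correct fix: line 13: replace `//` with `*`.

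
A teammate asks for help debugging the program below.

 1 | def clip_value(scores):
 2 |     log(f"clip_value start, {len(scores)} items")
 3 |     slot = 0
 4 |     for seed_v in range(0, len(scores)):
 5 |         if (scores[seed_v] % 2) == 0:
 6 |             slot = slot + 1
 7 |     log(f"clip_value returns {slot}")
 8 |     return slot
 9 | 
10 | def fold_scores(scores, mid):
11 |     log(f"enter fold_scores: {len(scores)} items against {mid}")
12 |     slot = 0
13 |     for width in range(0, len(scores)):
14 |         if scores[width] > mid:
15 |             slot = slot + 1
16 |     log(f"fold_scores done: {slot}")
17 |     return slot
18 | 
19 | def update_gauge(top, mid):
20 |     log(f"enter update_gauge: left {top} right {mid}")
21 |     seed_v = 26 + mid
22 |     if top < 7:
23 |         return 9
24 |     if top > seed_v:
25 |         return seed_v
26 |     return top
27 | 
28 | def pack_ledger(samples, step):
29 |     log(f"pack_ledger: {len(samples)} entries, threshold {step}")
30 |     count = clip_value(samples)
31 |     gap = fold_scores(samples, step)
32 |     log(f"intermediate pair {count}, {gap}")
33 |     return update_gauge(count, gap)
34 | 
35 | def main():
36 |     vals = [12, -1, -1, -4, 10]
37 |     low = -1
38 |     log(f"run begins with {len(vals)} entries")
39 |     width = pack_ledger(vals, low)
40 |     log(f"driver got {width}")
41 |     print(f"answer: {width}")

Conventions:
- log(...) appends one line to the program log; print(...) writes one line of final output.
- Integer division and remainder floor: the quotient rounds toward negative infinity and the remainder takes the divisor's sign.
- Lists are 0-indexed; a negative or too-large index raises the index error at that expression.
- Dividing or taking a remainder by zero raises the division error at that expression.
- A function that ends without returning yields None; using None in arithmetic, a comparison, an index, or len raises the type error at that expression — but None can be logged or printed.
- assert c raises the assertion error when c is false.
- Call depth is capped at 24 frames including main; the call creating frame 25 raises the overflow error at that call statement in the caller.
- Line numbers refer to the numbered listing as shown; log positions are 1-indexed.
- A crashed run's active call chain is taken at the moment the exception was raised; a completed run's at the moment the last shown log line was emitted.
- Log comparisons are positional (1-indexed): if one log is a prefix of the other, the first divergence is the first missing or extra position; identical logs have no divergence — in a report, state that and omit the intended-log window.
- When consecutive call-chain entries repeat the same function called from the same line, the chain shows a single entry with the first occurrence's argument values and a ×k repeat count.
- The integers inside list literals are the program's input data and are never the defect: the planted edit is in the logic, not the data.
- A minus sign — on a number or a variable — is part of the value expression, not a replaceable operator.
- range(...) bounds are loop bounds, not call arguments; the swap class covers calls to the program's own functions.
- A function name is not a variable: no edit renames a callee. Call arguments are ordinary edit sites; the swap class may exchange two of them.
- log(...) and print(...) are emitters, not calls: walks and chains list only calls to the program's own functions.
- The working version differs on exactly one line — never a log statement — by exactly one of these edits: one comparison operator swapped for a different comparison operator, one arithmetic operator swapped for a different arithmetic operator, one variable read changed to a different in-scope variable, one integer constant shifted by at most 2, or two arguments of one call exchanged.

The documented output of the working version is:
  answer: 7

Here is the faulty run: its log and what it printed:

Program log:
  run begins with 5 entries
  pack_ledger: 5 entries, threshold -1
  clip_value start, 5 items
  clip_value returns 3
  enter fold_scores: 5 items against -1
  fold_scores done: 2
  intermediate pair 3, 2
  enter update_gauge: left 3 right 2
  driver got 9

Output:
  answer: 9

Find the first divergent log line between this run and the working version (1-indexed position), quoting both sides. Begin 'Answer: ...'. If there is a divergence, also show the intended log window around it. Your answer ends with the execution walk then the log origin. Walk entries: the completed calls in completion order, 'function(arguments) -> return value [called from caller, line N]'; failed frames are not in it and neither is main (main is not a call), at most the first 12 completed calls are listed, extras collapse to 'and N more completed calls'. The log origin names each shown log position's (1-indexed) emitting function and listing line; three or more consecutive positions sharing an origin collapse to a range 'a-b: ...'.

Answer: position 9 — shown 'driver got 9', intended 'driver got 7'.
Intended log window:
  7: intermediate pair 3, 2
  8: enter update_gauge: left 3 right 2
  9: driver got 7
Execution walk:
  clip_value([12, -1, -1, -4, 10]) -> 3  [called from pack_ledger, line 30]
  fold_scores([12, -1, -1, -4, 10], -1) -> 2  [called from pack_ledger, line 31]
  update_gauge(3, 2) -> 9  [called from pack_ledger, line 33]
  pack_ledger([12, -1, -1, -4, 10], -1) -> 9  [called from main, line 39]
Log origin:
  1: emitted by main (line 38)
  2: emitted by pack_ledger (line 29)
  3: emitted by clip_value (line 2)
  4: emitted by clip_value (line 7)
  5: emitted by fold_scores (line 11)
  6: emitted by fold_scores (line 16)
  7: emitted by pack_ledger (line 32)
  8: emitted by update_gauge (line 20)
  9: emitted by main (line 40)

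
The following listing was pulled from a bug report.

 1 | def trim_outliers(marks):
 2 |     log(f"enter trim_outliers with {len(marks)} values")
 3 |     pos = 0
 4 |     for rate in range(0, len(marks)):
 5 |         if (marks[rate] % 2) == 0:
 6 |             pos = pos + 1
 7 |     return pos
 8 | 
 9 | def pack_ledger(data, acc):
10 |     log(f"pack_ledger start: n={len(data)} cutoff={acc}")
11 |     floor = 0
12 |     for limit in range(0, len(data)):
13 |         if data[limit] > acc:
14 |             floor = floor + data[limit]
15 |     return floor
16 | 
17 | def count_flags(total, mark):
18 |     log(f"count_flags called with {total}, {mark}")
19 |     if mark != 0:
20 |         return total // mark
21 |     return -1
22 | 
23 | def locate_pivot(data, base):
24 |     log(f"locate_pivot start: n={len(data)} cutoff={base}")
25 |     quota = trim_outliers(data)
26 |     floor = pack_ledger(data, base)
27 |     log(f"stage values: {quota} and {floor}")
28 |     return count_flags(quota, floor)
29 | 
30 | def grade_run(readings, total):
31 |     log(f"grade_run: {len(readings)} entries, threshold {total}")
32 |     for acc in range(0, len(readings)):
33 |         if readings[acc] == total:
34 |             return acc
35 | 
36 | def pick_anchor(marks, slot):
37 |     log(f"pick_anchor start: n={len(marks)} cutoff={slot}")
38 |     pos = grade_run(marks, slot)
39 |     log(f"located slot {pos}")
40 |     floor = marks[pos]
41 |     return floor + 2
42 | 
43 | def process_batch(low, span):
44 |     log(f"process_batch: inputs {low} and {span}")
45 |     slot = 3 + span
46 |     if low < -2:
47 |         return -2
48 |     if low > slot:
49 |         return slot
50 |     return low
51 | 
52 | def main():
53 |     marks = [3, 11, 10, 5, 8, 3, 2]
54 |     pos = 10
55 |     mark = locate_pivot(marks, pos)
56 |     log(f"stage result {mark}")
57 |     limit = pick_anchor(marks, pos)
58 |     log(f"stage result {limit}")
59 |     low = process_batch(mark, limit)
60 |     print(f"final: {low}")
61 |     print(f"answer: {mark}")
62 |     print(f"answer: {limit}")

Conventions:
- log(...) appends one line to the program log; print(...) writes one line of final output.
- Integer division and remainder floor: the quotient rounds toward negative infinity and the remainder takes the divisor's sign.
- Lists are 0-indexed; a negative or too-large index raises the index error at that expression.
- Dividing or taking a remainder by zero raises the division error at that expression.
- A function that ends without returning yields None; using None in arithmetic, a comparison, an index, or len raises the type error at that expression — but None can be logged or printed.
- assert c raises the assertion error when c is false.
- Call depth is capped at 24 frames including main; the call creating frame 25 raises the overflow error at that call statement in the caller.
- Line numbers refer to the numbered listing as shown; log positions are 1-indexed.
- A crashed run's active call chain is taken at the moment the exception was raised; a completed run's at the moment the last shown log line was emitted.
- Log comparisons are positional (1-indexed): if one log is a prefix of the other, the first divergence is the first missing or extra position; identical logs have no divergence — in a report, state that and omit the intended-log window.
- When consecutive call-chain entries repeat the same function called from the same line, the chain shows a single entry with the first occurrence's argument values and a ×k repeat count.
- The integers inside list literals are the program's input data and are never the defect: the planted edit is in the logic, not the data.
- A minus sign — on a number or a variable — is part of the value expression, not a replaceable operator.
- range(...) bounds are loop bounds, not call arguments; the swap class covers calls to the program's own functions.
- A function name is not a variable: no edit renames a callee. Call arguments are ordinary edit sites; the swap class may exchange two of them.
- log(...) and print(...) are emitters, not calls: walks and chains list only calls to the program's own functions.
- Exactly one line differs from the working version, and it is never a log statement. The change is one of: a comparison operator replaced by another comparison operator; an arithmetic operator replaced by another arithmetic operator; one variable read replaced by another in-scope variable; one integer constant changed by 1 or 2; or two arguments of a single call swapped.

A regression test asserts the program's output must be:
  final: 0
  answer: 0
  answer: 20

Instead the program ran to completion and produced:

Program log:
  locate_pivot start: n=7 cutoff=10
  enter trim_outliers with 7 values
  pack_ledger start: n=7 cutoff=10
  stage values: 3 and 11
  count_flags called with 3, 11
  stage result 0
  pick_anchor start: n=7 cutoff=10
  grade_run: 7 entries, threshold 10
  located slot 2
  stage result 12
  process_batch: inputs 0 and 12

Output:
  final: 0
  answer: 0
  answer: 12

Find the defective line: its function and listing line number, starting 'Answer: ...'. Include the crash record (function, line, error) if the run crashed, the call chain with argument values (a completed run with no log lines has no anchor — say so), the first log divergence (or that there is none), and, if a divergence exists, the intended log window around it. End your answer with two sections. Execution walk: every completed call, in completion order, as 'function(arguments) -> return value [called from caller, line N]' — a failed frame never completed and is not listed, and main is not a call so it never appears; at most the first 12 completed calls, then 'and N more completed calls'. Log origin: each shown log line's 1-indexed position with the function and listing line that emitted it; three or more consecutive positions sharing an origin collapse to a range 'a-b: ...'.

Answer: the defect is in pick_anchor at line 41.
The tell: Everything matches until log position 10, which reads 'stage result 12' in place of 'stage result 20'.
Call chain: main -> process_batch(0, 12) (called at line 59).
First divergence: position 10; shown 'stage result 12' vs intended 'stage result 20'.
Intended log window:
  8: grade_run: 7 entries, threshold 10
  9: located slot 2
  10: stage result 20
  11: process_batch: inputs 0 and 20
Execution walk:
  trim_outliers([3, 11, 10, 5, 8, 3, 2]) -> 3  [called from locate_pivot, line 25]
  pack_ledger([3, 11, 10, 5, 8, 3, 2], 10) -> 11  [called from locate_pivot, line 26]
  count_flags(3, 11) -> 0  [called from locate_pivot, line 28]
  locate_pivot([3, 11, 10, 5, 8, 3, 2], 10) -> 0  [called from main, line 55]
  grade_run([3, 11, 10, 5, 8, 3, 2], 10) -> 2  [called from pick_anchor, line 38]
  pick_anchor([3, 11, 10, 5, 8, 3, 2], 10) -> 12  [called from main, line 57]
  process_batch(0, 12) -> 0  [called from main, line 59]
Log line origins:
  1 — locate_pivot, line 24
  2 — trim_outliers, line 2
  3 — pack_ledger, line 10
  4 — locate_pivot, line 27
  5 — count_flags, line 18
  6 — main, line 56
  7 — pick_anchor, line 37
  8 — grade_run, line 31
  9 — pick_anchor, line 39
  10 — main, line 58
  11 — process_batch, line 44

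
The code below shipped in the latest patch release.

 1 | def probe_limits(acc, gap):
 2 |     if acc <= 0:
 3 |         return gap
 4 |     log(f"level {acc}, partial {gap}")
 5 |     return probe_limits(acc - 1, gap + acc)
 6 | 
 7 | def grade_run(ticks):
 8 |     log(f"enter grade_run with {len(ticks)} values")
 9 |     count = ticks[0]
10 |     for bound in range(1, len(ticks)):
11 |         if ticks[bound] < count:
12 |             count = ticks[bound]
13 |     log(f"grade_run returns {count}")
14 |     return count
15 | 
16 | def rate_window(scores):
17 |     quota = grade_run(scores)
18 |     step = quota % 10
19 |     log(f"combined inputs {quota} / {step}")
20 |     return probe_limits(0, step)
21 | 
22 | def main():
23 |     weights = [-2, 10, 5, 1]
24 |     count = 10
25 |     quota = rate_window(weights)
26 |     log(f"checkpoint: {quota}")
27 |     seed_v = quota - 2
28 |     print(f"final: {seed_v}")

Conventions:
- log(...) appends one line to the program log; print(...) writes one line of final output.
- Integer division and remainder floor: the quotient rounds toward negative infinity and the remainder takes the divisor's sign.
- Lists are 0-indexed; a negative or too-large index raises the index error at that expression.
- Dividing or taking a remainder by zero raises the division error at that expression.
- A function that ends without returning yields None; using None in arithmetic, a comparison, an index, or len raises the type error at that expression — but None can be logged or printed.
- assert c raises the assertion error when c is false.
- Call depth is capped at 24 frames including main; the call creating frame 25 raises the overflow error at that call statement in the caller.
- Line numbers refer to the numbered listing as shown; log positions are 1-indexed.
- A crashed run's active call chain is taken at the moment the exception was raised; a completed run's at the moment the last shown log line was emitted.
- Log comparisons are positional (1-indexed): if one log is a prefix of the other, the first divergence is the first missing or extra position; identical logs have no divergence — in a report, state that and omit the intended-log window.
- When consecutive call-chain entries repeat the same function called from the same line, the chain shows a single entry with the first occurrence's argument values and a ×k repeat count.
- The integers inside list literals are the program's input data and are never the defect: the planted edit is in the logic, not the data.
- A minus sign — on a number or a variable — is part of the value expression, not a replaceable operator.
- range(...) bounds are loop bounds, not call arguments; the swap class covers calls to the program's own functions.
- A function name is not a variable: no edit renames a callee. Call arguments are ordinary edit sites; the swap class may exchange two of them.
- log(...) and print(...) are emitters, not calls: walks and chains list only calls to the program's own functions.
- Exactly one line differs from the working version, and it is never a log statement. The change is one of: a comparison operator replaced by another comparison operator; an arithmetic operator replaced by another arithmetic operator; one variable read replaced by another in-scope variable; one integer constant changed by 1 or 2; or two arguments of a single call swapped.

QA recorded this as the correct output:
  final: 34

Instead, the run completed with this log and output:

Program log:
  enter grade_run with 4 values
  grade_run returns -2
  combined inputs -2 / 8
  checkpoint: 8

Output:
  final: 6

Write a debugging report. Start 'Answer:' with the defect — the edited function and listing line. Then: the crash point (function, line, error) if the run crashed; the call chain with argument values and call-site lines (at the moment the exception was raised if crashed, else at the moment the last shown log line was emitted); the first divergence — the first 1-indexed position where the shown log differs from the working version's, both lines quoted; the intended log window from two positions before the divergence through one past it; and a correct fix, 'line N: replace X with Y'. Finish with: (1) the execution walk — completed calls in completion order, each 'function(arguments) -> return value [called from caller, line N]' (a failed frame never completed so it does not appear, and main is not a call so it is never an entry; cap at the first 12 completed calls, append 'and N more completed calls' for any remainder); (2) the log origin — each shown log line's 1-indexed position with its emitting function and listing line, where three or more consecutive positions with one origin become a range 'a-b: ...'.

Answer: the defect is in rate_window at line 20.
Core observation: Log line 4 is where behavior first shows: 'checkpoint: 8' appears instead of 'level 8, partial 0'.
Call chain: main.
First divergence: position 4 — shown 'checkpoint: 8', intended 'level 8, partial 0'.
Intended log window:
  2: grade_run returns -2
  3: combined inputs -2 / 8
  4: level 8, partial 0
  5: level 7, partial 8
Execution walk:
  grade_run([-2, 10, 5, 1]) -> -2  [called from rate_window, line 17]
  probe_limits(0, 8) -> 8  [called from rate_window, line 20]
  rate_window([-2, 10, 5, 1]) -> 8  [called from main, line 25]
Log line origins:
  1 — grade_run, line 8
  2 — grade_run, line 13
  3 — rate_window, line 19
  4 — main, line 26
A correct fix: line 20: replace `probe_limits(0, step)` with `probe_limits(step, 0)`.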